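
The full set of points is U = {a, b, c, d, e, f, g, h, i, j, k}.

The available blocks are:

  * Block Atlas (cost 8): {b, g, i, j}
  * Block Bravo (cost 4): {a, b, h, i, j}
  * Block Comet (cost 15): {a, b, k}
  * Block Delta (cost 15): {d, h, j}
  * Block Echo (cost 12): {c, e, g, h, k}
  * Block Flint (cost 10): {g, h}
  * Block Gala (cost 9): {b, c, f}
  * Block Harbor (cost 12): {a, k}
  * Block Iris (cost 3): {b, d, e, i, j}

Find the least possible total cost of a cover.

28

Bravo, Echo, Gala, Iris together cover every point (Bravo ∪ Echo ∪ Gala ∪ Iris = {a, b, c, d, e, f, g, h, i, j, k}); total cost 4 + 12 + 9 + 3 = 28.
No covering selection has total cost below 28.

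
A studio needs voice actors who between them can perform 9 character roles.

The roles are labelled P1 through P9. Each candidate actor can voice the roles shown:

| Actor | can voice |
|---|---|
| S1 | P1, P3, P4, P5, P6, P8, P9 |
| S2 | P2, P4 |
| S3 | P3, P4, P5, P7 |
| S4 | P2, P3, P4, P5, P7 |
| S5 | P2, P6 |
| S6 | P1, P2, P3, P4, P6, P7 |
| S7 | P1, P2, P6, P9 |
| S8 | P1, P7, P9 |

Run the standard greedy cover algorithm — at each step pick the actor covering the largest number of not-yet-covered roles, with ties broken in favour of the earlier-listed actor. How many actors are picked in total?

2

Greedy: pick S1 (covers 7 new) → pick S4 (covers 2 new). Total picks: 2.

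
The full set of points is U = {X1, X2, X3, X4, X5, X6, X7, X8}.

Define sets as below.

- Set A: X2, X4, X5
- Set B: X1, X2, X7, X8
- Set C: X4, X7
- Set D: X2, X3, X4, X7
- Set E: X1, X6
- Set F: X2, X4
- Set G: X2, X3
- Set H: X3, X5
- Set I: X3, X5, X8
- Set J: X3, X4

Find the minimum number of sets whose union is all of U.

D and E and I together: D ∪ E ∪ I = {X1, X2, X3, X4, X5, X6, X7, X8} — every point is covered.
Only E contains X6, so E is forced; the remaining 6 points need at least 2 more sets (each remaining set adds at most 4) — so at least 3 sets are needed, and 3 is optimal.

3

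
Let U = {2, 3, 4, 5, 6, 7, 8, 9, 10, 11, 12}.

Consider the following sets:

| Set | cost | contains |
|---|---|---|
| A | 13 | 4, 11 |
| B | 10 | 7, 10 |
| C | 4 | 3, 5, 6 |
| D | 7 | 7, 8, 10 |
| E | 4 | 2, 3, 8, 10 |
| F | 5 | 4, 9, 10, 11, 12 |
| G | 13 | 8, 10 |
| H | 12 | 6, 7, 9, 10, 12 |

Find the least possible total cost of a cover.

C, D, E, F together cover every element (C ∪ D ∪ E ∪ F = {2, 3, 4, 5, 6, 7, 8, 9, 10, 11, 12}); total cost 4 + 7 + 4 + 5 = 20.
No covering selection has total cost below 20.

20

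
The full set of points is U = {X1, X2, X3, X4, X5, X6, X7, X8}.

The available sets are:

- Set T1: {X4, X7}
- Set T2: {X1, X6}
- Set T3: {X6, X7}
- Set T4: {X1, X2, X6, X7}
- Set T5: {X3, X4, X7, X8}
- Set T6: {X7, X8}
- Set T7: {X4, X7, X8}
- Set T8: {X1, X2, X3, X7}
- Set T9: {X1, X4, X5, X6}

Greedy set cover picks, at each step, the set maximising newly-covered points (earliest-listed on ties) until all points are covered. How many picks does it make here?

3

Greedy: pick T4 (covers 4 new) → pick T5 (covers 3 new) → pick T9 (covers 1 new). Total picks: 3.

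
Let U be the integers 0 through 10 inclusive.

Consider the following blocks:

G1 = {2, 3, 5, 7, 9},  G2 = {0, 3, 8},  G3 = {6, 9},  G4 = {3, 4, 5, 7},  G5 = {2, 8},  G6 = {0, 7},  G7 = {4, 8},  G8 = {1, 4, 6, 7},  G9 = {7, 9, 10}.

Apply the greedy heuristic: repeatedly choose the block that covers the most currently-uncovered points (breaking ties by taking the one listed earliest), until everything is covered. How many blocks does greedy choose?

4

Greedy: pick G1 (covers 5 new) → pick G8 (covers 3 new) → pick G2 (covers 2 new) → pick G9 (covers 1 new). Total picks: 4.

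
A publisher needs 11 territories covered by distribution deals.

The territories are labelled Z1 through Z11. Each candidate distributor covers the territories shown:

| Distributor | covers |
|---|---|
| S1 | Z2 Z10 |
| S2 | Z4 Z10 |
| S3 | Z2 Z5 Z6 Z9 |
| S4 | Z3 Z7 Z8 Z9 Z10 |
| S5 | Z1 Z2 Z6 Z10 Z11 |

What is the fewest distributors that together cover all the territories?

Take {S2, S3, S4, S5}. Their union is {Z1, Z2, Z3, Z4, Z5, Z6, Z7, Z8, Z9, Z10, Z11}, which is all 11 territories.
Only S2 contains Z4, so S2 is forced; the remaining 9 territories need at least 3 more distributors (each remaining distributor adds at most 4) — so at least 4 distributors are needed, and 4 is optimal.

4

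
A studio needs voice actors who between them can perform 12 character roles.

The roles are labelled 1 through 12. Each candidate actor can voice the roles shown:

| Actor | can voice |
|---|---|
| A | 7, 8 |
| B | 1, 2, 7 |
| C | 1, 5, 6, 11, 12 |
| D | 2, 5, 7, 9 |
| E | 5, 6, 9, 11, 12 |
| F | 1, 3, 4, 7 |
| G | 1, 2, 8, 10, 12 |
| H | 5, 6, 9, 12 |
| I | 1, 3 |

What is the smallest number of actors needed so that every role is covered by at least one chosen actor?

Take {E, F, G}. Their union is {1, 2, 3, 4, 5, 6, 7, 8, 9, 10, 11, 12}, which is all 12 roles.
Each actor has at most 5 roles, and 2·5 = 10 < 12 — so at least 3 actors are needed, and 3 is optimal.

3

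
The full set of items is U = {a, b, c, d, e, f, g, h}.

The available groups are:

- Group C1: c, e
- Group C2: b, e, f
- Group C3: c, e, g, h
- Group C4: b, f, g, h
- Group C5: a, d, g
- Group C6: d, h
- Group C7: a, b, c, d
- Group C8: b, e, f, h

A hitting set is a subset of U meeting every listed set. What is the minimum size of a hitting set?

The 3 items {b, d, e} hit every group.
No choice of 2 items meets every group, so 3 is the minimum.

3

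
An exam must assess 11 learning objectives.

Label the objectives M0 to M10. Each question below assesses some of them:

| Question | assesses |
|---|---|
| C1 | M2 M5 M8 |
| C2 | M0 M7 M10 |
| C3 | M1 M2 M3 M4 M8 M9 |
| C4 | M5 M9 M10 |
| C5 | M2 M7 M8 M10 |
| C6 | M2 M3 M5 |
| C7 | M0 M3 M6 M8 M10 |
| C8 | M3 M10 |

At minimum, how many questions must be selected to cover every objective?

4

C1 and C3 and C5 and C7 together: C1 ∪ C3 ∪ C5 ∪ C7 = {M0, M1, M2, M3, M4, M5, M6, M7, M8, M9, M10} — every objective is covered.
No 3 of the 8 questions cover everything (all 56 combinations miss at least one objective), so 4 is optimal.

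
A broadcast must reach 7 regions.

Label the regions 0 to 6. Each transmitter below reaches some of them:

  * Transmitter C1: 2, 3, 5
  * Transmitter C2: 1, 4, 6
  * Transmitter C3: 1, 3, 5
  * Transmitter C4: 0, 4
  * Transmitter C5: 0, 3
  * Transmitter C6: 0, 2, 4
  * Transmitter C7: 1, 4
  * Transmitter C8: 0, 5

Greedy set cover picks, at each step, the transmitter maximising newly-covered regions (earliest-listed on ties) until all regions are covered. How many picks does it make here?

Greedy: pick C1 (covers 3 new) → pick C2 (covers 3 new) → pick C4 (covers 1 new). Total picks: 3.

3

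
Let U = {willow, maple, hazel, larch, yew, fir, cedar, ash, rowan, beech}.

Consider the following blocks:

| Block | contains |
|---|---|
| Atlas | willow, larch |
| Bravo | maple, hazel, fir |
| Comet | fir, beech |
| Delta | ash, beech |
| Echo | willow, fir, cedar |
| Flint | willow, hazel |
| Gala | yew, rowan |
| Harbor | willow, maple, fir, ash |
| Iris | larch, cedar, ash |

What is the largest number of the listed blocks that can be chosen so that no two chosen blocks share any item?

4

Atlas, Bravo, Delta, Gala are pairwise disjoint (Atlas={willow,larch}; Bravo={maple,hazel,fir}; Delta={ash,beech}; Gala={yew,rowan}).
Every remaining block overlaps one of these, and no 5 of the listed blocks are pairwise disjoint, so 4 is the maximum.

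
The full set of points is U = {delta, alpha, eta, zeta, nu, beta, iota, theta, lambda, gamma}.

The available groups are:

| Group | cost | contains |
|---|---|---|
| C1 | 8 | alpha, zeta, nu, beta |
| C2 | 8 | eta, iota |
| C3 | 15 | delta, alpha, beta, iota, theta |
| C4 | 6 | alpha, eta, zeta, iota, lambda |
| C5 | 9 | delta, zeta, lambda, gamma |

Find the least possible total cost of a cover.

38

C1, C3, C4, C5 together cover every point (C1 ∪ C3 ∪ C4 ∪ C5 = {delta, alpha, eta, zeta, nu, beta, iota, theta, lambda, gamma}); total cost 8 + 15 + 6 + 9 = 38.
No covering selection has total cost below 38.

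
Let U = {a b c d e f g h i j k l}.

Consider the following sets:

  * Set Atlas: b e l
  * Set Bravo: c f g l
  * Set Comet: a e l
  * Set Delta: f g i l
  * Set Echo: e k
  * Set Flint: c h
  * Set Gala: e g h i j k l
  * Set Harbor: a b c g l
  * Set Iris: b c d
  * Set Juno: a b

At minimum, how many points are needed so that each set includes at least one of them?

T = {b, c, e, f} meets every set (each contains at least one member of T), and |T| = 4.
The sets Delta, Echo, Flint, Juno are pairwise disjoint, so any hitting set needs a separate point for each — at least 4. Hence 4 is optimal.

4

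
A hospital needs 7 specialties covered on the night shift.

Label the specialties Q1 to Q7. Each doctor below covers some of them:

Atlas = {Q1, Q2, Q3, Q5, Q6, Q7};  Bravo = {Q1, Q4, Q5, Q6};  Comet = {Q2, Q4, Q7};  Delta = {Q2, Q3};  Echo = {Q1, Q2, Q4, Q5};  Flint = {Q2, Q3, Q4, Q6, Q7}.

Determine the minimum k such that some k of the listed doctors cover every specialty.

2

Atlas and Bravo together: Atlas ∪ Bravo = {Q1, Q2, Q3, Q4, Q5, Q6, Q7} — every specialty is covered.
No single doctor has all 7 specialties (the largest, Atlas, has 6), so 2 is optimal.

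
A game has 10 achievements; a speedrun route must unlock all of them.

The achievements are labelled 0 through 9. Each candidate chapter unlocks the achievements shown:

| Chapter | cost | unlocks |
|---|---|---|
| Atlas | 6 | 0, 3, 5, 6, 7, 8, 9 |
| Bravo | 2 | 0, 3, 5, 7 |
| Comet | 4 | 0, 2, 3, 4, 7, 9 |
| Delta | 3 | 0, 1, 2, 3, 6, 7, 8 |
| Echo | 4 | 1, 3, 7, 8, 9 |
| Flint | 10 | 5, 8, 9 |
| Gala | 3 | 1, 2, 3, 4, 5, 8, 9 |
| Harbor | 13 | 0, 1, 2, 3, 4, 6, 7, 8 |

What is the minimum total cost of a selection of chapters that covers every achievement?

Delta, Gala together cover every achievement (Delta ∪ Gala = {0, 1, 2, 3, 4, 5, 6, 7, 8, 9}); total cost 3 + 3 = 6.
No covering selection has total cost below 6.

6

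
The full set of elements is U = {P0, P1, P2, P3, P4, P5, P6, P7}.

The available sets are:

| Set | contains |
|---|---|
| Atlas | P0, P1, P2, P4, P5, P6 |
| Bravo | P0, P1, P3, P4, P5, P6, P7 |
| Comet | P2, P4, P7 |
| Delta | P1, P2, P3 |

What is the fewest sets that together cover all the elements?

Atlas and Bravo cover everything between them: the union {P0, P1, P2, P3, P4, P5, P6, P7} is all of U.
No single set has all 8 elements (the largest, Bravo, has 7), so 2 is optimal.

2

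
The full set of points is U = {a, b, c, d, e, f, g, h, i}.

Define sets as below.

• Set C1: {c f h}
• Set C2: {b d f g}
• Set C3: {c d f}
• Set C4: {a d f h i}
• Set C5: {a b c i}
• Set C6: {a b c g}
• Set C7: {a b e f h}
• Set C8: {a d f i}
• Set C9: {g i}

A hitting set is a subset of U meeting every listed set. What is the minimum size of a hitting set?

3

The 3 points {c, f, g} hit every set.
No choice of 2 points meets every set, so 3 is the minimum.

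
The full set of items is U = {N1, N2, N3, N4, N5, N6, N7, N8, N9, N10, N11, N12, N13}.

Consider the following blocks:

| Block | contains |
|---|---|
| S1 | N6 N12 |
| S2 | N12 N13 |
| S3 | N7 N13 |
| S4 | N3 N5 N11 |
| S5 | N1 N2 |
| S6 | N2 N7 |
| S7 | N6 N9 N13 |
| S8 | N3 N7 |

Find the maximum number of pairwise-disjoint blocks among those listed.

4

S1, S3, S4, S5 are pairwise disjoint (S1={N6,N12}; S3={N7,N13}; S4={N3,N5,N11}; S5={N1,N2}).
Every remaining block overlaps one of these, and no 5 of the listed blocks are pairwise disjoint, so 4 is the maximum.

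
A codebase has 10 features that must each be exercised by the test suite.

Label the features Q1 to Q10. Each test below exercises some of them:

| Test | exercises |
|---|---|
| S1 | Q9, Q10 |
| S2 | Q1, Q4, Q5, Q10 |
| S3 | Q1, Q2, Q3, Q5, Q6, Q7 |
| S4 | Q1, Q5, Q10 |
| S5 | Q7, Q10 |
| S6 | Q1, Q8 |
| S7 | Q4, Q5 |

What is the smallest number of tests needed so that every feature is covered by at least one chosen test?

4

S1 and S2 and S3 and S6 together: S1 ∪ S2 ∪ S3 ∪ S6 = {Q1, Q2, Q3, Q4, Q5, Q6, Q7, Q8, Q9, Q10} — every feature is covered.
No 3 of the 7 tests cover everything (all 35 combinations miss at least one feature), so 4 is optimal.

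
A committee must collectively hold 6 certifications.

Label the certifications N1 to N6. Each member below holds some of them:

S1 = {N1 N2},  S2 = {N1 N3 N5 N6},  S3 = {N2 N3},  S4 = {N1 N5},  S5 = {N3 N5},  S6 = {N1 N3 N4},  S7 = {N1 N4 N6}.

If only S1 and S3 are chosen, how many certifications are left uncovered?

Union of S1, S3 = {N1, N2, N3}.
Not covered: N4, N5, N6 — 3 certifications.

3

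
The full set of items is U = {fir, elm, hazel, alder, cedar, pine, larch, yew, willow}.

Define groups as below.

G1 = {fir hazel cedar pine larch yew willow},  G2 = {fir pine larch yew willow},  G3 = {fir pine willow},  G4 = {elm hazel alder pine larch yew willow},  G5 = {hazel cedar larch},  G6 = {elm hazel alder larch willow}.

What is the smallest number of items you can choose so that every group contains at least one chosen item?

2

The 2 items {larch, willow} hit every group.
The groups G3, G5 are pairwise disjoint, so any hitting set needs a separate item for each — at least 2. Hence 2 is optimal.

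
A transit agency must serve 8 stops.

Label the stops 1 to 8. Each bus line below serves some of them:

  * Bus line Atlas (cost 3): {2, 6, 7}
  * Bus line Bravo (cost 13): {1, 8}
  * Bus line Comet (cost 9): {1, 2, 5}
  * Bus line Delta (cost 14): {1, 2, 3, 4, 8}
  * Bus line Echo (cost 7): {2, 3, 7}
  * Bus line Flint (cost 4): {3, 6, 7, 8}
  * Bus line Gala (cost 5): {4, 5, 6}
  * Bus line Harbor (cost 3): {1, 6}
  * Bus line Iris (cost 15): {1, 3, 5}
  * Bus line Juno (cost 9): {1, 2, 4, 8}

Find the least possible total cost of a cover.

Atlas, Flint, Gala, Harbor together cover every stop (Atlas ∪ Flint ∪ Gala ∪ Harbor = {1, 2, 3, 4, 5, 6, 7, 8}); total cost 3 + 4 + 5 + 3 = 15.
No covering selection has total cost below 15.

15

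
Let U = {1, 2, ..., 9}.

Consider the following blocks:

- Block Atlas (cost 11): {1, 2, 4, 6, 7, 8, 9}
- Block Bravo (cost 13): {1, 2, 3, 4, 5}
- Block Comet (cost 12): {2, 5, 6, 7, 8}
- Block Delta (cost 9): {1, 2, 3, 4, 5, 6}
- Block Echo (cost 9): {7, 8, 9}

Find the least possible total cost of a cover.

Delta, Echo together cover every item (Delta ∪ Echo = {1, 2, 3, 4, 5, 6, 7, 8, 9}); total cost 9 + 9 = 18.
No covering selection has total cost below 18.

18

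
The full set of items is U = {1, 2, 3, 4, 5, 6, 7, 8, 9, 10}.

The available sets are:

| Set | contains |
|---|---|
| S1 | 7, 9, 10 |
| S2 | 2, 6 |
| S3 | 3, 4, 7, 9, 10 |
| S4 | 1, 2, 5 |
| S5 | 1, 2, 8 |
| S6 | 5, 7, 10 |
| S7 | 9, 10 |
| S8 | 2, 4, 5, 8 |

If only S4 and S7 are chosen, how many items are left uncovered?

Union of S4, S7 = {1, 2, 5, 9, 10}.
Not covered: 3, 4, 6, 7, 8 — 5 items.

5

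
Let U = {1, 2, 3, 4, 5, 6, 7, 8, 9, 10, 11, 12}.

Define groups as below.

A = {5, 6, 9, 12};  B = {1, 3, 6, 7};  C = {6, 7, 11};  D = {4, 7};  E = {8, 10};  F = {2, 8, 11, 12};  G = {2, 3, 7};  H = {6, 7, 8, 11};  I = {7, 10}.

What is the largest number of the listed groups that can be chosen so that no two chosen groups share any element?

A, D, E are pairwise disjoint (A={5,6,9,12}; D={4,7}; E={8,10}).
Every remaining group overlaps one of these, and no 4 of the listed groups are pairwise disjoint, so 3 is the maximum.

3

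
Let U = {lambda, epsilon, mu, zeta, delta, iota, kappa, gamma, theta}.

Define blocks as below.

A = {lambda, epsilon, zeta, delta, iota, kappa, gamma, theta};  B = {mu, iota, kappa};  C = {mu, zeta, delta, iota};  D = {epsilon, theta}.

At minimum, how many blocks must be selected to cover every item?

Take {A, C}. Their union is {lambda, epsilon, mu, zeta, delta, iota, kappa, gamma, theta}, which is all 9 items.
No single block has all 9 items (the largest, A, has 8), so 2 is optimal.

2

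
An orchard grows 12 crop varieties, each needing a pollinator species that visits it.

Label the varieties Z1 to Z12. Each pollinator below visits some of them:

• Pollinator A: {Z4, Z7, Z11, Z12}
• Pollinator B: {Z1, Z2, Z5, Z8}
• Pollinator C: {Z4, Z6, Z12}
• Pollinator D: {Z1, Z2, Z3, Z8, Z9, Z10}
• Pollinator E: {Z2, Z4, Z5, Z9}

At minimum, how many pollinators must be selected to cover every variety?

Take {A, C, D, E}. Their union is {Z1, Z2, Z3, Z4, Z5, Z6, Z7, Z8, Z9, Z10, Z11, Z12}, which is all 12 varieties.
No 3 of the 5 pollinators cover everything (all 10 combinations miss at least one variety), so 4 is optimal.

4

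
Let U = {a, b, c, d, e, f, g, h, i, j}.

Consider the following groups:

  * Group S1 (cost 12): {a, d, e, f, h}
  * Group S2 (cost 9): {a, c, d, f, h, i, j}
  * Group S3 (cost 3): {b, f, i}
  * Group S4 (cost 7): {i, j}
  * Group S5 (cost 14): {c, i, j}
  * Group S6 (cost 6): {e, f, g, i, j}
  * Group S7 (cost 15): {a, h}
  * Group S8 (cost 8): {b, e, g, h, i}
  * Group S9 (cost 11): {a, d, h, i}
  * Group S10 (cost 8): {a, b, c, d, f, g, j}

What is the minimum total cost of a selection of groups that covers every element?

S8, S10 together cover every element (S8 ∪ S10 = {a, b, c, d, e, f, g, h, i, j}); total cost 8 + 8 = 16.
The greedy pick S3, S10, S8 costs 19; no covering selection beats 16.

16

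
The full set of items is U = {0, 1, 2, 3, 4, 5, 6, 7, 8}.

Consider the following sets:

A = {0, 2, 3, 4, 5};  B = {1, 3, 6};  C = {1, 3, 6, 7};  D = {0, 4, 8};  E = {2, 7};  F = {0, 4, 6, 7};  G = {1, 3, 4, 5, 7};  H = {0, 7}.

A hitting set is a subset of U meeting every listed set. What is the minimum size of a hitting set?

3

T = {0, 1, 7} meets every set (each contains at least one member of T), and |T| = 3.
The sets B, D, E are pairwise disjoint, so any hitting set needs a separate item for each — at least 3. Hence 3 is optimal.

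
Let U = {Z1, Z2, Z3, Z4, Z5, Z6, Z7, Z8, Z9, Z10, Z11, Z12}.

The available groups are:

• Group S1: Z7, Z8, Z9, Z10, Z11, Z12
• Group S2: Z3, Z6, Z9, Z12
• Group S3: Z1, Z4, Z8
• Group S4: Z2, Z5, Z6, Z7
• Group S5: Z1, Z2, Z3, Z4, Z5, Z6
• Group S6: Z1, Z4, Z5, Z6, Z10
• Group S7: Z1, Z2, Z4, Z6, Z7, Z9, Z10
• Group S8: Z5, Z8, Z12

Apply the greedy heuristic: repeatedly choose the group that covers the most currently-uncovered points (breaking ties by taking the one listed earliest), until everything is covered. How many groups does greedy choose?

Greedy: pick S7 (covers 7 new) → pick S1 (covers 3 new) → pick S5 (covers 2 new). Total picks: 3.
(The true minimum cover uses only 2 groups, so greedy is not optimal here.)

3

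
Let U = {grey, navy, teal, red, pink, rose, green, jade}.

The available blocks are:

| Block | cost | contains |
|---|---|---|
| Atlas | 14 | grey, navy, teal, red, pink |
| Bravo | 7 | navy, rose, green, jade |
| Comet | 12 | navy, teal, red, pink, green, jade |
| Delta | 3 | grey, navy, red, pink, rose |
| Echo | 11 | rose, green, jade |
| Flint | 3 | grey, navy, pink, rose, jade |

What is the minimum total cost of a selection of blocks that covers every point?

15

Comet, Flint together cover every point (Comet ∪ Flint = {grey, navy, teal, red, pink, rose, green, jade}); total cost 12 + 3 = 15.
The greedy pick Delta, Flint, Comet costs 18; no covering selection beats 15.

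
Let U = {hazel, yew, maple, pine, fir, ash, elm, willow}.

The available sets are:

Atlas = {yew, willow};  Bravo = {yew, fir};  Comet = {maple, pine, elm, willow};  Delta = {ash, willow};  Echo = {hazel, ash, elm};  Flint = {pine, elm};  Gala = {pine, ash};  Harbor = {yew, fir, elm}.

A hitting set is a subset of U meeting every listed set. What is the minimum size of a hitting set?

H = {yew, ash, elm} meets every set (each contains at least one member of H), and |H| = 3.
The sets Bravo, Delta, Flint are pairwise disjoint, so any hitting set needs a separate point for each — at least 3. Hence 3 is optimal.

3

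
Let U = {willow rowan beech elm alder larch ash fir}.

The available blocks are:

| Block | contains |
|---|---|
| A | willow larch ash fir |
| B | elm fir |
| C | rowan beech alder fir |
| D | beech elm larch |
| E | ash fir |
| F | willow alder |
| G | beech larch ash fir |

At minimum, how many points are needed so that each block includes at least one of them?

The 3 points {willow, elm, fir} hit every block.
The blocks D, E, F are pairwise disjoint, so any hitting set needs a separate point for each — at least 3. Hence 3 is optimal.

3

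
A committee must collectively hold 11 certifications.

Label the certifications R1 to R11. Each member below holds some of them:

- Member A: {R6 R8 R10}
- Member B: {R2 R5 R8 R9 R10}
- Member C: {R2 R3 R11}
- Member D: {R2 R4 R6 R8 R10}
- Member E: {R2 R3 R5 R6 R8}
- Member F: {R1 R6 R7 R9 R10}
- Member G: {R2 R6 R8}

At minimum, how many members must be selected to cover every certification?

4

Take {C, D, E, F}. Their union is {R1, R2, R3, R4, R5, R6, R7, R8, R9, R10, R11}, which is all 11 certifications.
No 3 of the 7 members cover everything (all 35 combinations miss at least one certification), so 4 is optimal.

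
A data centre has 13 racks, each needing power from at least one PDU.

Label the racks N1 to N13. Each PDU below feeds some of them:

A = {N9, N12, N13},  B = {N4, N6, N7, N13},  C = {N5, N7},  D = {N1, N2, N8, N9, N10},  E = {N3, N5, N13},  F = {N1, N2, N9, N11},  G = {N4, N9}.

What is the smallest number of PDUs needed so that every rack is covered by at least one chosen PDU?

5

Take {A, B, D, E, F}. Their union is {N1, N2, N3, N4, N5, N6, N7, N8, N9, N10, N11, N12, N13}, which is all 13 racks.
No 4 of the 7 PDUs cover everything (all 35 combinations miss at least one rack), so 5 is optimal.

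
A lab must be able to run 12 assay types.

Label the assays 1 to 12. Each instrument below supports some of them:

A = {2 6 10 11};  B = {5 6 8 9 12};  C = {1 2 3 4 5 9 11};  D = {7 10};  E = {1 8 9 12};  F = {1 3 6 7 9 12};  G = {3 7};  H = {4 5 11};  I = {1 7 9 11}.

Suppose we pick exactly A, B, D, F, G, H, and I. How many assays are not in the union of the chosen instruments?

Union of A, B, D, F, G, H, I = {1, 2, 3, 4, 5, 6, 7, 8, 9, 10, 11, 12} — that's every assay, so 0 are uncovered.

0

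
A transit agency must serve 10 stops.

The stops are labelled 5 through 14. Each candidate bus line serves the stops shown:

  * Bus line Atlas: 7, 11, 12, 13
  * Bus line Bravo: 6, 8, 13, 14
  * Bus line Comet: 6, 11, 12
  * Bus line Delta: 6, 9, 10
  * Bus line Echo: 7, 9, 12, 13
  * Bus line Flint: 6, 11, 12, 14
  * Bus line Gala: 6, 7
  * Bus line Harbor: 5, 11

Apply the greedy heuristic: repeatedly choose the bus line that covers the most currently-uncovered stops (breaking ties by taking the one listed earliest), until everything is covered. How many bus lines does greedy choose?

4

Greedy: pick Atlas (covers 4 new) → pick Bravo (covers 3 new) → pick Delta (covers 2 new) → pick Harbor (covers 1 new). Total picks: 4.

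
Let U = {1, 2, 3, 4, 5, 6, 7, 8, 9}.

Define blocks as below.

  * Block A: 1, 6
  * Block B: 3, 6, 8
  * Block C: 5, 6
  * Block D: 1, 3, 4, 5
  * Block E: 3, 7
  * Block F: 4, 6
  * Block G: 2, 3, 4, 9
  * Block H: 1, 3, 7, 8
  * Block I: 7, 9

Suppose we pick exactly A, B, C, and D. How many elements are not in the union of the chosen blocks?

Union of A, B, C, D = {1, 3, 4, 5, 6, 8}.
Not covered: 2, 7, 9 — 3 elements.

3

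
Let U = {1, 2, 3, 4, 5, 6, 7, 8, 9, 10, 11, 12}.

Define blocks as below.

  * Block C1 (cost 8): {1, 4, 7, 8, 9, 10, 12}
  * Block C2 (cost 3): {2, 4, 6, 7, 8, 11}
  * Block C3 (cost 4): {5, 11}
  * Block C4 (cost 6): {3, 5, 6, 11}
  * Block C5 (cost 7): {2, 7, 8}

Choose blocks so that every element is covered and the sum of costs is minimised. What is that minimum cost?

17

C1, C2, C4 together cover every element (C1 ∪ C2 ∪ C4 = {1, 2, 3, 4, 5, 6, 7, 8, 9, 10, 11, 12}); total cost 8 + 3 + 6 = 17.
No covering selection has total cost below 17.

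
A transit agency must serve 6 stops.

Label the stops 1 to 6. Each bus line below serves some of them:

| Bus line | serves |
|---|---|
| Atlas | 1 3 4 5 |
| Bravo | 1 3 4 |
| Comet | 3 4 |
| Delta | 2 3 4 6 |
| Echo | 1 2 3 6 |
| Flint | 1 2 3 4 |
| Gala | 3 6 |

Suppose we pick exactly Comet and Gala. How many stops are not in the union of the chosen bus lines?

Union of Comet, Gala = {3, 4, 6}.
Not covered: 1, 2, 5 — 3 stops.

3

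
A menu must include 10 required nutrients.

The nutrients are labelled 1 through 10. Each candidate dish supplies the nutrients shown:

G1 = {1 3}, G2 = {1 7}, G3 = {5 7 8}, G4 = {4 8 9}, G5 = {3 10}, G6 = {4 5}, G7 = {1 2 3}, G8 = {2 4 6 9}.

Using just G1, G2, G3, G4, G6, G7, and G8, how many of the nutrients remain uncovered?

Union of G1, G2, G3, G4, G6, G7, G8 = {1, 2, 3, 4, 5, 6, 7, 8, 9}.
Not covered: 10 — 1 nutrient.

1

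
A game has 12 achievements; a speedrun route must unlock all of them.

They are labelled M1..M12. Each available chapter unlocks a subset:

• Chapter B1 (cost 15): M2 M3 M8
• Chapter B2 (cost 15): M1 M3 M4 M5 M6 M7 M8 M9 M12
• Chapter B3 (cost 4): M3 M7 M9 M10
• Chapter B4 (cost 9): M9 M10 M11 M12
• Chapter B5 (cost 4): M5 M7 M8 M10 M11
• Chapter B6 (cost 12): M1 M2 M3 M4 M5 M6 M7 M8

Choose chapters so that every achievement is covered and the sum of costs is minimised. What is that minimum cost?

B4, B6 together cover every achievement (B4 ∪ B6 = {M1, M2, M3, M4, M5, M6, M7, M8, M9, M10, M11, M12}); total cost 9 + 12 = 21.
The greedy pick B5, B3, B6, B4 costs 29; no covering selection beats 21.

21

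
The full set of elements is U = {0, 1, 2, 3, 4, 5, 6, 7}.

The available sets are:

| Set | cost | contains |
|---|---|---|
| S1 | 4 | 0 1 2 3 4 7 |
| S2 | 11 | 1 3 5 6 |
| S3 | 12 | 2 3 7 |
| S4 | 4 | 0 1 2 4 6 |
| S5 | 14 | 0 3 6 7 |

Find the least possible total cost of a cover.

S1, S2 together cover every element (S1 ∪ S2 = {0, 1, 2, 3, 4, 5, 6, 7}); total cost 4 + 11 = 15.
The greedy pick S1, S4, S2 costs 19; no covering selection beats 15.

15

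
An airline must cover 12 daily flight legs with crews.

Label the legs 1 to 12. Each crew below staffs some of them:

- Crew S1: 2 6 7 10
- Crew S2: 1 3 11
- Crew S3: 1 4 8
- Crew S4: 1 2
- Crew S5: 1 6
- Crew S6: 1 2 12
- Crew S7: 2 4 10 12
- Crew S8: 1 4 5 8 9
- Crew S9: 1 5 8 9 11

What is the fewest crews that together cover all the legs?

S1 and S2 and S7 and S9 together: S1 ∪ S2 ∪ S7 ∪ S9 = {1, 2, 3, 4, 5, 6, 7, 8, 9, 10, 11, 12} — every leg is covered.
Only S2 contains 3, so S2 is forced; the remaining 9 legs need at least 3 more crews (each remaining crew adds at most 4) — so at least 4 crews are needed, and 4 is optimal.

4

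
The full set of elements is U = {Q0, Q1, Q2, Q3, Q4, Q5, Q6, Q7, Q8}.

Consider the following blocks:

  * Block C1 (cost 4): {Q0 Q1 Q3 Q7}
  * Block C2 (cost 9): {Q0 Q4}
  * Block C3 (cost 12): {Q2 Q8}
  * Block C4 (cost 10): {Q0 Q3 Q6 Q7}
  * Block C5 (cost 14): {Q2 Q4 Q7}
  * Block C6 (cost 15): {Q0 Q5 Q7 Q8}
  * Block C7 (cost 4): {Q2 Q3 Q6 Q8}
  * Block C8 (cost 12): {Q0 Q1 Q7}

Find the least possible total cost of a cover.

32

C1, C2, C6, C7 together cover every element (C1 ∪ C2 ∪ C6 ∪ C7 = {Q0, Q1, Q2, Q3, Q4, Q5, Q6, Q7, Q8}); total cost 4 + 9 + 15 + 4 = 32.
No covering selection has total cost below 32.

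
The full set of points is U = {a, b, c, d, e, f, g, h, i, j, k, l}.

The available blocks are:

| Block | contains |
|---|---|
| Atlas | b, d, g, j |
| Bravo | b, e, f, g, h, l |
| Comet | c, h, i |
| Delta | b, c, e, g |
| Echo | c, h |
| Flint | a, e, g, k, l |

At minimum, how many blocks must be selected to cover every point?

4

Atlas and Bravo and Comet and Flint together: Atlas ∪ Bravo ∪ Comet ∪ Flint = {a, b, c, d, e, f, g, h, i, j, k, l} — every point is covered.
Only Flint contains a, so Flint is forced; the remaining 7 points need at least 3 more blocks (each remaining block adds at most 3) — so at least 4 blocks are needed, and 4 is optimal.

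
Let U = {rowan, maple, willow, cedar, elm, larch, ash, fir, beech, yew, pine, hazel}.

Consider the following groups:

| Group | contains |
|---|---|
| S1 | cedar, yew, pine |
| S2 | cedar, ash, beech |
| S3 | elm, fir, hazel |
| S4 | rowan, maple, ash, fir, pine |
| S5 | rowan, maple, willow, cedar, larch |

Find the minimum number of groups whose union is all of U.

4

S1 and S2 and S3 and S5 together: S1 ∪ S2 ∪ S3 ∪ S5 = {rowan, maple, willow, cedar, elm, larch, ash, fir, beech, yew, pine, hazel} — every element is covered.
Only S5 contains willow, so S5 is forced; the remaining 7 elements need at least 3 more groups (each remaining group adds at most 3) — so at least 4 groups are needed, and 4 is optimal.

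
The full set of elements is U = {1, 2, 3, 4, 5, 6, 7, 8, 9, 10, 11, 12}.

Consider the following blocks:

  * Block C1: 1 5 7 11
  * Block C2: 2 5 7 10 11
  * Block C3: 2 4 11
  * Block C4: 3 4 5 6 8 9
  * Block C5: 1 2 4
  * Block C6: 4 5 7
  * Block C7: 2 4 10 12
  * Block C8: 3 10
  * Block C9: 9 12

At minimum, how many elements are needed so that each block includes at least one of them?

4

H = {4, 7, 9, 10} meets every block (each contains at least one member of H), and |H| = 4.
No choice of 3 elements meets every block, so 4 is the minimum.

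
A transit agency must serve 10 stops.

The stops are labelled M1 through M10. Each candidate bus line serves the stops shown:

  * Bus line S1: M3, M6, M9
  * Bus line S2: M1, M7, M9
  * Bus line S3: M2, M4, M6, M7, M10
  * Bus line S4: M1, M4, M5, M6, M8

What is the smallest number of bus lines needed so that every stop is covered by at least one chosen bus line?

3

S1 and S3 and S4 together: S1 ∪ S3 ∪ S4 = {M1, M2, M3, M4, M5, M6, M7, M8, M9, M10} — every stop is covered.
Only S3 contains M2, so S3 is forced; the remaining 5 stops need at least 2 more bus lines (each remaining bus line adds at most 3) — so at least 3 bus lines are needed, and 3 is optimal.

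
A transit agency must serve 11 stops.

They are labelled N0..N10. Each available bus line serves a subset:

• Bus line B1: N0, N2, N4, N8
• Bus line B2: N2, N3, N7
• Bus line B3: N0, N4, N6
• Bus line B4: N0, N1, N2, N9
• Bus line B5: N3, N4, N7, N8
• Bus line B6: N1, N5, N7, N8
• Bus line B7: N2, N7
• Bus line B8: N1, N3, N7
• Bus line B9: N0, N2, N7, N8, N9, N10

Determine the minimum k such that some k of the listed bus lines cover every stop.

4

Take {B2, B3, B6, B9}. Their union is {N0, N1, N2, N3, N4, N5, N6, N7, N8, N9, N10}, which is all 11 stops.
Only B9 contains N10, so B9 is forced; the remaining 5 stops need at least 3 more bus lines (each remaining bus line adds at most 2) — so at least 4 bus lines are needed, and 4 is optimal.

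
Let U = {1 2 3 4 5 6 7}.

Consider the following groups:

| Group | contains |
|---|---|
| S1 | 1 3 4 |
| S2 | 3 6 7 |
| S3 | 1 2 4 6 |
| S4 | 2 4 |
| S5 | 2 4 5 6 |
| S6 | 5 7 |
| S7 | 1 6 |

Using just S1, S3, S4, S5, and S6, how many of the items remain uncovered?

Union of S1, S3, S4, S5, S6 = {1, 2, 3, 4, 5, 6, 7} — that's every item, so 0 are uncovered.

0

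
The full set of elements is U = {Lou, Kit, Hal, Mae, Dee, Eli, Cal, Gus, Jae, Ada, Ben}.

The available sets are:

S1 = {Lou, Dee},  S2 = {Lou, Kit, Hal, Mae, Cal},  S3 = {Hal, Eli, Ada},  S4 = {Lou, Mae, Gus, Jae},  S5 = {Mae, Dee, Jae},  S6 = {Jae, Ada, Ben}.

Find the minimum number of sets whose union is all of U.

S2 and S3 and S4 and S5 and S6 together: S2 ∪ S3 ∪ S4 ∪ S5 ∪ S6 = {Lou, Kit, Hal, Mae, Dee, Eli, Cal, Gus, Jae, Ada, Ben} — every element is covered.
No 4 of the 6 sets cover everything (all 15 combinations miss at least one element), so 5 is optimal.

5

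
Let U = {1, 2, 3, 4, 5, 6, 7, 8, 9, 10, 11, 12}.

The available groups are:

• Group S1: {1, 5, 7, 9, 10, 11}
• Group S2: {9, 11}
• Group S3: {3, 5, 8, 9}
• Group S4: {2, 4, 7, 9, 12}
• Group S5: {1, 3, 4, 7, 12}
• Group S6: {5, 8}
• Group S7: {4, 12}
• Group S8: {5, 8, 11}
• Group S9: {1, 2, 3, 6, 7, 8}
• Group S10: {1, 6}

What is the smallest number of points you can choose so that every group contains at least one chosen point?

4

The 4 points {1, 4, 5, 11} hit every group.
The groups S2, S6, S7, S10 are pairwise disjoint, so any hitting set needs a separate point for each — at least 4. Hence 4 is optimal.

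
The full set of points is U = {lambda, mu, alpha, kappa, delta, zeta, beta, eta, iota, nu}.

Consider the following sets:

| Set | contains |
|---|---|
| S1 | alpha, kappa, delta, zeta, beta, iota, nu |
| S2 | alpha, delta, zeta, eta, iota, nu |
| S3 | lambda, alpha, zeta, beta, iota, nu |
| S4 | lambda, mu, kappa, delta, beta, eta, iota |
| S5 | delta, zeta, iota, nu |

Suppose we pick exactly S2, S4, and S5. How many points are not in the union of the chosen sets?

Union of S2, S4, S5 = {lambda, mu, alpha, kappa, delta, zeta, beta, eta, iota, nu} — that's every point, so 0 are uncovered.

0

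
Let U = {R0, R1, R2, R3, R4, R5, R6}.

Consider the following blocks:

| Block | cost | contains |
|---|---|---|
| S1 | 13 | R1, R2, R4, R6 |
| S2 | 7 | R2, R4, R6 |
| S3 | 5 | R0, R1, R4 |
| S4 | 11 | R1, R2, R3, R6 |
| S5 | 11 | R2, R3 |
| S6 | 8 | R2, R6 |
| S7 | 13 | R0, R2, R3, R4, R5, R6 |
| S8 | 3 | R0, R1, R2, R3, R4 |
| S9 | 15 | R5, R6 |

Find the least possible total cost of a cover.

S7, S8 together cover every item (S7 ∪ S8 = {R0, R1, R2, R3, R4, R5, R6}); total cost 13 + 3 = 16.
No covering selection has total cost below 16.

16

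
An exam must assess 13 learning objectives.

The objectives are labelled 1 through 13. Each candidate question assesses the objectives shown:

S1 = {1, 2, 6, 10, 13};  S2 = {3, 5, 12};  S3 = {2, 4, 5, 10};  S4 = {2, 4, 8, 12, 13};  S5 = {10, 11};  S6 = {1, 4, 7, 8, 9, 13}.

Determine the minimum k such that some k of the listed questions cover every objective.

4

S1 and S2 and S5 and S6 together: S1 ∪ S2 ∪ S5 ∪ S6 = {1, 2, 3, 4, 5, 6, 7, 8, 9, 10, 11, 12, 13} — every objective is covered.
Only S6 contains 7, so S6 is forced; the remaining 7 objectives need at least 3 more questions (each remaining question adds at most 3) — so at least 4 questions are needed, and 4 is optimal.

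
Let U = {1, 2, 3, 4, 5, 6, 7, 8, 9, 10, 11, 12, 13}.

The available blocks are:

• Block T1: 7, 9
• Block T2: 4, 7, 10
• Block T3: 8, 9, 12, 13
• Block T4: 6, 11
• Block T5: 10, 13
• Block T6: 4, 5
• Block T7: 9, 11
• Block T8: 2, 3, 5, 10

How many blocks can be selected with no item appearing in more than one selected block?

4

T1, T4, T5, T6 are pairwise disjoint (T1={7,9}; T4={6,11}; T5={10,13}; T6={4,5}).
Every remaining block overlaps one of these, and no 5 of the listed blocks are pairwise disjoint, so 4 is the maximum.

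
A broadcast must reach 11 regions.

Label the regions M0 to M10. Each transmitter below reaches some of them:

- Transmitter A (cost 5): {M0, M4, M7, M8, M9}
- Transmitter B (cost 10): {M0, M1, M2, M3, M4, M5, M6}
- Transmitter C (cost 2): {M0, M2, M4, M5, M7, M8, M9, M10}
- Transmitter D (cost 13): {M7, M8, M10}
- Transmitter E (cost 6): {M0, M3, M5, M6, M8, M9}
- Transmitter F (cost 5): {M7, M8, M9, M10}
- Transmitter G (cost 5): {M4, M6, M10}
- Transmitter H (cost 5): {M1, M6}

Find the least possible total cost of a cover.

12

B, C together cover every region (B ∪ C = {M0, M1, M2, M3, M4, M5, M6, M7, M8, M9, M10}); total cost 10 + 2 = 12.
The greedy pick C, H, E costs 13; no covering selection beats 12.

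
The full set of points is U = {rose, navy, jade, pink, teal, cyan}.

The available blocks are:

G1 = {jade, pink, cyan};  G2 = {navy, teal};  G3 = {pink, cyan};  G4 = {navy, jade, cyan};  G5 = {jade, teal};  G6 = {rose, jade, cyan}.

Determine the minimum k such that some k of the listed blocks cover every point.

3

G2 and G3 and G6 together: G2 ∪ G3 ∪ G6 = {rose, navy, jade, pink, teal, cyan} — every point is covered.
Only G6 contains rose, so G6 is forced; the remaining 3 points need at least 2 more blocks (each remaining block adds at most 2) — so at least 3 blocks are needed, and 3 is optimal.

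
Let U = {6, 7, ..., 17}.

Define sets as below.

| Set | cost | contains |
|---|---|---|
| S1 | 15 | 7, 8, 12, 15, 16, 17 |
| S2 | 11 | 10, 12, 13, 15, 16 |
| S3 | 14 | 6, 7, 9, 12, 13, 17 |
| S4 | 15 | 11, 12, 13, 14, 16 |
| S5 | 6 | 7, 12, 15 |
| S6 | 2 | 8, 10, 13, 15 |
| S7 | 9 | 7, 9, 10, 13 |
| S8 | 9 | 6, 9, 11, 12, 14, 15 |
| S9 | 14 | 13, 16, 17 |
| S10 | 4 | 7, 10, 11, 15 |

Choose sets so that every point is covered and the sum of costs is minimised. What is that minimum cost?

S1, S6, S8 together cover every point (S1 ∪ S6 ∪ S8 = {6, 7, 8, 9, 10, 11, 12, 13, 14, 15, 16, 17}); total cost 15 + 2 + 9 = 26.
The greedy pick S6, S8, S10, S9 costs 29; no covering selection beats 26.

26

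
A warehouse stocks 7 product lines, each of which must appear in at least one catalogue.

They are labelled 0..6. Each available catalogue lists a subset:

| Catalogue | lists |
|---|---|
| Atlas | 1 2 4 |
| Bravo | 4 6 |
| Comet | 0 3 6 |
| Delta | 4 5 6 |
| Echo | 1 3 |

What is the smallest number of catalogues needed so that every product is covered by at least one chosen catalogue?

3

Take {Atlas, Comet, Delta}. Their union is {0, 1, 2, 3, 4, 5, 6}, which is all 7 products.
Each catalogue has at most 3 products, and 2·3 = 6 < 7 — so at least 3 catalogues are needed, and 3 is optimal.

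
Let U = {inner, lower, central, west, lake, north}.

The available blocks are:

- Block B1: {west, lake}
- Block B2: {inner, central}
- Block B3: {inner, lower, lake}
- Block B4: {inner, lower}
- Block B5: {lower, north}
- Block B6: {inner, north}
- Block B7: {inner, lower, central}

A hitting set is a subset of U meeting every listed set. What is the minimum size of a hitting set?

3

The 3 points {inner, lake, north} hit every block.
The blocks B1, B2, B5 are pairwise disjoint, so any hitting set needs a separate point for each — at least 3. Hence 3 is optimal.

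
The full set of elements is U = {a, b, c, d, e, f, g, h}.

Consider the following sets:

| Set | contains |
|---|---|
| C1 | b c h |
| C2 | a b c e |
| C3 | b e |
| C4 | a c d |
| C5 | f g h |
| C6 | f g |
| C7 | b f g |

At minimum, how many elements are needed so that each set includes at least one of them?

Take T = {a, b, f}. Each listed set contains at least one of these, so T is a hitting set of size 3.
The sets C3, C4, C5 are pairwise disjoint, so any hitting set needs a separate element for each — at least 3. Hence 3 is optimal.

3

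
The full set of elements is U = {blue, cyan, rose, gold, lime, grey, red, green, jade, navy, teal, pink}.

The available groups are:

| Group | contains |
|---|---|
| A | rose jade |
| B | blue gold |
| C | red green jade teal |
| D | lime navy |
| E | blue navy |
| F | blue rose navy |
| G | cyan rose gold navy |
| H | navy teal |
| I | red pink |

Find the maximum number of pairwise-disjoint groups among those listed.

4

A, B, D, I are pairwise disjoint (A={rose,jade}; B={blue,gold}; D={lime,navy}; I={red,pink}).
Every remaining group overlaps one of these, and no 5 of the listed groups are pairwise disjoint, so 4 is the maximum.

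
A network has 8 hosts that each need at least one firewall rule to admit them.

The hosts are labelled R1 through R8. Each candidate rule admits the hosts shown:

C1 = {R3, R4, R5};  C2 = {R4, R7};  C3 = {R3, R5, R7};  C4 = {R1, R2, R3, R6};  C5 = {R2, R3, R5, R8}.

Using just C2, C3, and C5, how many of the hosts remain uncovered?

Union of C2, C3, C5 = {R2, R3, R4, R5, R7, R8}.
Not covered: R1, R6 — 2 hosts.

2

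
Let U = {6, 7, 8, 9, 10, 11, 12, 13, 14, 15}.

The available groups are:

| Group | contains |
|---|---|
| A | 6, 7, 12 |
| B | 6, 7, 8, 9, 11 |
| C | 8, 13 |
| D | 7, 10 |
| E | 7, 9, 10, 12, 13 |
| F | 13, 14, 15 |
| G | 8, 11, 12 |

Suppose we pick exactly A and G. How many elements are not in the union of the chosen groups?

Union of A, G = {6, 7, 8, 11, 12}.
Not covered: 9, 10, 13, 14, 15 — 5 elements.

5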